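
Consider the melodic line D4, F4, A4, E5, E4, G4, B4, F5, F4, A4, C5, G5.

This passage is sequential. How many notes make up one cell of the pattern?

Try groups of 4 (3 cells in 12 notes):
D4 F4 A4 E5 | E4 G4 B4 F5 | F4 A4 C5 G5
Each cell is the previous one up a 2nd — so the unit is 4 notes.

4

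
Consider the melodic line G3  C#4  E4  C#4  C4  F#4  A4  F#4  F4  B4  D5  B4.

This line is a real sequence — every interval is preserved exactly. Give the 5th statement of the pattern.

Unit = 4 notes; the statements start on G3, C4, F4, moving up a 4th each time.
Carrying on: Bb4 → Eb5.
Statement 5 starts on Eb5 and keeps the same exact contour: Eb5 A5 C6 A5.

Eb5 A5 C6 A5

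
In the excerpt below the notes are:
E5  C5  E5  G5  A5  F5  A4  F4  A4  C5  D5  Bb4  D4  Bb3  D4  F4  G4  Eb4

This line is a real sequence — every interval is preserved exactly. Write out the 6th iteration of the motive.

With a 6-note motive the entries are E5, A4, D4, each down a 5th from the previous.
Extending down a 5th: G3 → C3 → F2.
Statement 6 starts on F2 and keeps the same exact contour: F2 Db2 F2 Ab2 Bb2 Gb2.

F2 Db2 F2 Ab2 Bb2 Gb2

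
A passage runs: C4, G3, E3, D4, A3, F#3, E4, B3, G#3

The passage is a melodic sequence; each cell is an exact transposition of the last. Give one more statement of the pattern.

With a 3-note motive the entries are C4, D4, E4, each up a 2nd from the previous.
Statement 4 starts on F#4 and keeps the same exact contour: F#4 C#4 A#3.

F#4 C#4 A#3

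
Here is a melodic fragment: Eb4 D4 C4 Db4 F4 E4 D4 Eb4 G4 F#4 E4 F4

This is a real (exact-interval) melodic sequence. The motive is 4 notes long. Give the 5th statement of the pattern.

B4 A#4 G#4 A4

Unit = 4 notes; the statements start on Eb4, F4, G4, moving up a 2nd each time.
Extending up a 2nd: A4 → B4.
So cell 5 is B4 A#4 G#4 A4.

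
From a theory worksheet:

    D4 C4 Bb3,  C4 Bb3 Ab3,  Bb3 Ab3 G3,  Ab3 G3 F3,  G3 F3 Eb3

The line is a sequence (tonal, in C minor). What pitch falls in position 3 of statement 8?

Bb2

With 3-note cells, note 3 of each statement runs Bb3, Ab3, G3, F3, Eb3.
Extending down a 2nd: D3 → C3 → Bb2.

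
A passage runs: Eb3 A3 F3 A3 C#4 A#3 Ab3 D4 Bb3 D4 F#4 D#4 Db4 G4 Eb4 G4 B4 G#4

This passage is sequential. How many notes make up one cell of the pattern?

6

18 notes total. Splitting into 3 groups of 6:
Eb3 A3 F3 A3 C#4 A#3 | Ab3 D4 Bb3 D4 F#4 D#4 | Db4 G4 Eb4 G4 B4 G#4
That's a consistent up a 4th shift per cell, and no other grouping gives one.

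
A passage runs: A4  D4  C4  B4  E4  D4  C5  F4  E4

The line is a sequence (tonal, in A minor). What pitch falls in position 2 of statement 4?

The unit is 3 notes. Position-2 pitches of the 3 shown cells: D4, E4, F4.
From F4, up a 2nd gives G4.

G4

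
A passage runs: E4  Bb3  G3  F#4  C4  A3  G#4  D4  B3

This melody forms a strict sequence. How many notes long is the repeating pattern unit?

3

There are 9 notes; a 3-note unit gives 3 cells:
E4 Bb3 G3 | F#4 C4 A3 | G#4 D4 B3
Each cell is the previous one up a 2nd — so the unit is 3 notes.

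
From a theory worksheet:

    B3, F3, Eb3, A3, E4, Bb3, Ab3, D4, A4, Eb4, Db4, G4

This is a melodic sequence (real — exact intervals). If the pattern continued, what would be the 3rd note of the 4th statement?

With 4-note cells, note 3 of each statement runs Eb3, Ab3, Db4.
One more up a 4th gives Gb4.

Gb4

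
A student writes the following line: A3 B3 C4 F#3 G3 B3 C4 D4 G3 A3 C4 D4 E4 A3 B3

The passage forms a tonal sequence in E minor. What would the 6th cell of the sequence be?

With a 5-note motive the entries are A3, B3, C4, each up a 2nd from the previous.
Extending up a 2nd: D4 → E4 → F#4.
So cell 6 is F#4 G4 A4 D4 E4.

F#4 G4 A4 D4 E4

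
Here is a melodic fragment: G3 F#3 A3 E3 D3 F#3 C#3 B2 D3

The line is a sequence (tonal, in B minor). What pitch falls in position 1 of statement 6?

D2

Grouping in 3s, the 1st note of each cell is G3, E3, C#3.
Each moves down a 3rd. Continuing: A2 → F#2 → D2.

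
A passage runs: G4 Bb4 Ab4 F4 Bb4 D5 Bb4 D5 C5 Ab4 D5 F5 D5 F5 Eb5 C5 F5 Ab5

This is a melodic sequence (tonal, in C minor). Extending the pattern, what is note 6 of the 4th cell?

With 6-note cells, note 6 of each statement runs D5, F5, Ab5.
From Ab5, up a 3rd gives C6.

C6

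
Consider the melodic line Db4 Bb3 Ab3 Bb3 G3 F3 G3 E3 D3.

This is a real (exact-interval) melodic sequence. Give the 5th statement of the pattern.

C#3 A#2 G#2

With a 3-note motive the entries are Db4, Bb3, G3, each down a 3rd from the previous.
Continuing the starts: E3 → C#3.
So cell 5 is C#3 A#2 G#2.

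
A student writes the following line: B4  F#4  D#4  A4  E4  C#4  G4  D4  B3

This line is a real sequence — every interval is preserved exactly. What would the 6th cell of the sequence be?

Taking 3-note groups, the heads are B4, A4, G4: the pattern moves down a 2nd.
Carrying on: F4 → Eb4 → Db4.
From Db4 the exact shape gives Db4 Ab3 F3.

Db4 Ab3 F3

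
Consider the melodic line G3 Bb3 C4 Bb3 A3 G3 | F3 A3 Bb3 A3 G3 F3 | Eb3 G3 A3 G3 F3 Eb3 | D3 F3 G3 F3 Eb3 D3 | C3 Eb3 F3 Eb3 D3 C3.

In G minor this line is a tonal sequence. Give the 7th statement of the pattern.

A2 C3 D3 C3 Bb2 A2

Unit = 6 notes; the statements start on G3, F3, Eb3, D3, C3, moving down a 2nd each time.
Continuing the starts: Bb2 → A2.
From A2 the diatonic shape gives A2 C3 D3 C3 Bb2 A2.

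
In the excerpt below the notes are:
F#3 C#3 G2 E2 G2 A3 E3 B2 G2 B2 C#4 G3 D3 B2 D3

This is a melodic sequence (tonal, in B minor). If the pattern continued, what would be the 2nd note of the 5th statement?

D4

The unit is 5 notes. Position-2 pitches of the 3 shown cells: C#3, E3, G3.
Each moves up a 3rd. Continuing: B3 → D4.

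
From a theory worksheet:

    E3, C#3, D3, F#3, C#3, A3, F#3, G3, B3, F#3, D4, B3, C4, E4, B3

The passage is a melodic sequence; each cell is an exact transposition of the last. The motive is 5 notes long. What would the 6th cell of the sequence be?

The 5-note cells begin on E3, A3, D4 — each up a 4th from the last.
Carrying on: G4 → C5 → F5.
Statement 6 starts on F5 and keeps the same exact contour: F5 D5 Eb5 G5 D5.

F5 D5 Eb5 G5 D5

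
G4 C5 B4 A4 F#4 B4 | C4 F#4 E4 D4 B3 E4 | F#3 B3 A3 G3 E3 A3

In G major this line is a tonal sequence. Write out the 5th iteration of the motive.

The 6-note cells begin on G4, C4, F#3 — each down a 5th from the last.
Carrying on: B2 → E2.
So cell 5 is E2 A2 G2 F#2 D2 G2.

E2 A2 G2 F#2 D2 G2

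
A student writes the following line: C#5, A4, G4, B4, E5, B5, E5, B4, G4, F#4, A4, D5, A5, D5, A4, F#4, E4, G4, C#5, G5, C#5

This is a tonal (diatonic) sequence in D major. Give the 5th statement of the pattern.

With a 7-note motive the entries are C#5, B4, A4, each down a 2nd from the previous.
Carrying on: G4 → F#4.
From F#4 the diatonic shape gives F#4 D4 C#4 E4 A4 E5 A4.

F#4 D4 C#4 E4 A4 E5 A4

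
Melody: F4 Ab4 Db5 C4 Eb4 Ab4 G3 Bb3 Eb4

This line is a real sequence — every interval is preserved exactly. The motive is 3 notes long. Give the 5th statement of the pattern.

A2 C3 F3

The 3-note cells begin on F4, C4, G3 — each down a 4th from the last.
Carrying on: D3 → A2.
So cell 5 is A2 C3 F3.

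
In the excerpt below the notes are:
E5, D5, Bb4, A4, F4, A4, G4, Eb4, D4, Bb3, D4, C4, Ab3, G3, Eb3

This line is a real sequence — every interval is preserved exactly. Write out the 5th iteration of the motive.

With a 5-note motive the entries are E5, A4, D4, each down a 5th from the previous.
Extending down a 5th: G3 → C3.
So cell 5 is C3 Bb2 Gb2 F2 Db2.

C3 Bb2 Gb2 F2 Db2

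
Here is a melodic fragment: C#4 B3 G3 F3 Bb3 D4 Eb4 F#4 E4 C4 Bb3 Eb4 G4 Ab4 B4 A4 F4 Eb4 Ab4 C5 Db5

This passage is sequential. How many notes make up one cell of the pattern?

Try groups of 7 (3 cells in 21 notes):
C#4 B3 G3 F3 Bb3 D4 Eb4 | F#4 E4 C4 Bb3 Eb4 G4 Ab4 | B4 A4 F4 Eb4 Ab4 C5 Db5
That's a consistent up a 4th shift per cell, and no other grouping gives one.

7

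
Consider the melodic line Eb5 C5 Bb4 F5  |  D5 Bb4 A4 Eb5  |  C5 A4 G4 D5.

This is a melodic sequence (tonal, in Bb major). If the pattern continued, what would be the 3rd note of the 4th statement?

The unit is 4 notes. Position-3 pitches of the 3 shown cells: Bb4, A4, G4.
Each moves down a 2nd; the next is F4.

F4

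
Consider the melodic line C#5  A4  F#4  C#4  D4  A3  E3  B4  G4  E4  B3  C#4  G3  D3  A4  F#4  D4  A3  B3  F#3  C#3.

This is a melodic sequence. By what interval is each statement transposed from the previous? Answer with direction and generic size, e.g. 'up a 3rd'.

The 7-note cells begin on C#5, B4, A4 — each down a 2nd from the last.
C#5 to B4 is down a 2nd.

down a 2nd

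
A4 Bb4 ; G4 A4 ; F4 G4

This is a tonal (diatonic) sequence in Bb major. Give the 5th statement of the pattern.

D4 Eb4

With a 2-note motive the entries are A4, G4, F4, each down a 2nd from the previous.
Carrying on: Eb4 → D4.
Statement 5 starts on D4 and keeps the same diatonic contour: D4 Eb4.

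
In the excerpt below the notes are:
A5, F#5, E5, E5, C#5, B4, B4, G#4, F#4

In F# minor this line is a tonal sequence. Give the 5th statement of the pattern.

Unit = 3 notes; the statements start on A5, E5, B4, moving down a 4th each time.
Carrying on: F#4 → C#4.
Statement 5 starts on C#4 and keeps the same diatonic contour: C#4 A3 G#3.

C#4 A3 G#3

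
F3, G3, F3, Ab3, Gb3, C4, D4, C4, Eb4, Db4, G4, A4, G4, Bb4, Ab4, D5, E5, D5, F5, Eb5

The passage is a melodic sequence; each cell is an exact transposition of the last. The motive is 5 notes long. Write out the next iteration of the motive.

The 5-note cells begin on F3, C4, G4, D5 — each up a 5th from the last.
From A5 the exact shape gives A5 B5 A5 C6 Bb5.

A5 B5 A5 C6 Bb5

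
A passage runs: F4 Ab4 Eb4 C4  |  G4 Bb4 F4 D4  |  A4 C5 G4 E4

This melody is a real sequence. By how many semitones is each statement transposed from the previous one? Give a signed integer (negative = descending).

With a 4-note motive the entries are F4, G4, A4, each up a 2nd from the previous.
Counting half-steps from F4 to G4: 2.

2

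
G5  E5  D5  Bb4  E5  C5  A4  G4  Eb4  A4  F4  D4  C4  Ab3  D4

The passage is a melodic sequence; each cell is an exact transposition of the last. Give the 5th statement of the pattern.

Eb3 C3 Bb2 Gb2 C3

With a 5-note motive the entries are G5, C5, F4, each down a 5th from the previous.
Carrying on: Bb3 → Eb3.
Statement 5 starts on Eb3 and keeps the same exact contour: Eb3 C3 Bb2 Gb2 C3.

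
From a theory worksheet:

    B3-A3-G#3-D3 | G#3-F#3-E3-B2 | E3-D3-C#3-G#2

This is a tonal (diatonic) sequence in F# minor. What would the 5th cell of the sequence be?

A2 G#2 F#2 C#2

Taking 4-note groups, the heads are B3, G#3, E3: the pattern moves down a 3rd.
Carrying on: C#3 → A2.
So cell 5 is A2 G#2 F#2 C#2.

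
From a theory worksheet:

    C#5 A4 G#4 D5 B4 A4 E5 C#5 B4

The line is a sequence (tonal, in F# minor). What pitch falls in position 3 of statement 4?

C#5

With 3-note cells, note 3 of each statement runs G#4, A4, B4.
One more up a 2nd gives C#5.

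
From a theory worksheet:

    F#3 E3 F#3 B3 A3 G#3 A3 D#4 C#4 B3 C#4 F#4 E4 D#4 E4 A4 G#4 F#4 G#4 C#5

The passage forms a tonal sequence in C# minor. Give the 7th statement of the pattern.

Taking 4-note groups, the heads are F#3, A3, C#4, E4, G#4: the pattern moves up a 3rd.
Extending up a 3rd: B4 → D#5.
So cell 7 is D#5 C#5 D#5 G#5.

D#5 C#5 D#5 G#5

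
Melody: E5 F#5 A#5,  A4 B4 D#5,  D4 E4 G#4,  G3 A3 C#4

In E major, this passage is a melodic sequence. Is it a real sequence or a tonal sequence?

real

Each cell has the same semitone pattern (2, 4) — intervals are preserved exactly.
And A#5 lies outside E major, so the sequence is real rather than tonal.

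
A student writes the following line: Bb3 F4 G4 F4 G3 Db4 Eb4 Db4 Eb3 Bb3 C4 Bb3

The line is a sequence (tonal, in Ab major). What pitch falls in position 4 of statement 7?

With 4-note cells, note 4 of each statement runs F4, Db4, Bb3.
Extending down a 3rd: G3 → Eb3 → C3 → Ab2.

Ab2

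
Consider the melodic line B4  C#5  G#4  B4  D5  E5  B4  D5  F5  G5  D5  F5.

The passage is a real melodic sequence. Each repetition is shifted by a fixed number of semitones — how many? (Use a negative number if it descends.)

3

With a 4-note motive the entries are B4, D5, F5, each up a 3rd from the previous.
Counting half-steps from B4 to D5: 3.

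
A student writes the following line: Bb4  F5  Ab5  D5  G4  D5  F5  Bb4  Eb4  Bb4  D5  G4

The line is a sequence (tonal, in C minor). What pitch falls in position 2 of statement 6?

The unit is 4 notes. Position-2 pitches of the 3 shown cells: F5, D5, Bb4.
Extending down a 3rd: G4 → Eb4 → C4.

C4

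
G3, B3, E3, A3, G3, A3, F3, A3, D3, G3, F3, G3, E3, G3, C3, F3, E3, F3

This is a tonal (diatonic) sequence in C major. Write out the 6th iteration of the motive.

B2 D3 G2 C3 B2 C3

Unit = 6 notes; the statements start on G3, F3, E3, moving down a 2nd each time.
Continuing the starts: D3 → C3 → B2.
From B2 the diatonic shape gives B2 D3 G2 C3 B2 C3.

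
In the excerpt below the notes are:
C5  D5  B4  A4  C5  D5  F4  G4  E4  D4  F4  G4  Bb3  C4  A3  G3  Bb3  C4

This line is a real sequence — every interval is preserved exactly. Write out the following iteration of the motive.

Eb3 F3 D3 C3 Eb3 F3

Taking 6-note groups, the heads are C5, F4, Bb3: the pattern moves down a 5th.
Statement 4 starts on Eb3 and keeps the same exact contour: Eb3 F3 D3 C3 Eb3 F3.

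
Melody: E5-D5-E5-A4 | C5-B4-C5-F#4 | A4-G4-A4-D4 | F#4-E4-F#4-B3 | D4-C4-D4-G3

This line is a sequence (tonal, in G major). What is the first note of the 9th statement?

Taking 4-note groups, the heads are E5, C5, A4, F#4, D4: the pattern moves down a 3rd.
Extending the heads down a 3rd: B3 → G3 → E3 → C3.

C3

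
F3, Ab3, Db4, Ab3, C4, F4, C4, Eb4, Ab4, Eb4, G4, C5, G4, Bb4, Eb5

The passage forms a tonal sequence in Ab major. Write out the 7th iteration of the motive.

The 3-note cells begin on F3, Ab3, C4, Eb4, G4 — each up a 3rd from the last.
Carrying on: Bb4 → Db5.
So cell 7 is Db5 F5 Bb5.

Db5 F5 Bb5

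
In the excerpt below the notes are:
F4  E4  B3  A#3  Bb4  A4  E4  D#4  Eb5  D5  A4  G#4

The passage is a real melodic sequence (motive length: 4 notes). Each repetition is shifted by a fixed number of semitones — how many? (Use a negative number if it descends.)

Unit = 4 notes; the statements start on F4, Bb4, Eb5, moving up a 4th each time.
F4 to Bb4 spans +5 semitones.

5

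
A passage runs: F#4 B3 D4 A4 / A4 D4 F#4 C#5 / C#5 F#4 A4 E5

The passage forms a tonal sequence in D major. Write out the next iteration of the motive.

Unit = 4 notes; the statements start on F#4, A4, C#5, moving up a 3rd each time.
From E5 the diatonic shape gives E5 A4 C#5 G5.

E5 A4 C#5 G5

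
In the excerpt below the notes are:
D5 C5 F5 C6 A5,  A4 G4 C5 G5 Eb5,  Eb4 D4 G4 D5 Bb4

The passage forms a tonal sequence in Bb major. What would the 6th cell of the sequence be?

Unit = 5 notes; the statements start on D5, A4, Eb4, moving down a 4th each time.
Carrying on: Bb3 → F3 → C3.
So cell 6 is C3 Bb2 Eb3 Bb3 G3.

C3 Bb2 Eb3 Bb3 G3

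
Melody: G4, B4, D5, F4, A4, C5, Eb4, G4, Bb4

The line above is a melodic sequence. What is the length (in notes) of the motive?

9 notes total. Splitting into 3 groups of 3:
G4 B4 D5 | F4 A4 C5 | Eb4 G4 Bb4
That's a consistent down a 2nd shift per cell, and no other grouping gives one.

3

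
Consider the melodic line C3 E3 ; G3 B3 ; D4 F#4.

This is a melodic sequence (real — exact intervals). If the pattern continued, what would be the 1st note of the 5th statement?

E5

Grouping in 2s, the 1st note of each cell is C3, G3, D4.
Carrying that up a 5th forward: A4 → E5.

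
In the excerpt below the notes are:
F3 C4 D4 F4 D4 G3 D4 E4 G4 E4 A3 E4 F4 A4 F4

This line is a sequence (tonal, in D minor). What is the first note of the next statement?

Taking 5-note groups, the heads are F3, G3, A3: the pattern moves up a 2nd.
The next head, up a 2nd from A3, is Bb3.

Bb3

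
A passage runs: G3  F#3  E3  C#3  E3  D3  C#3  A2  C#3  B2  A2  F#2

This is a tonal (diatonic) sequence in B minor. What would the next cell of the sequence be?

A2 G2 F#2 D2

With a 4-note motive the entries are G3, E3, C#3, each down a 3rd from the previous.
From A2 the diatonic shape gives A2 G2 F#2 D2.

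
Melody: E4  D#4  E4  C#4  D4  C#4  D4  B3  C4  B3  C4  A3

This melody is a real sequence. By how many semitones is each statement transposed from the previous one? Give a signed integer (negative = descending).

-2

With a 4-note motive the entries are E4, D4, C4, each down a 2nd from the previous.
Counting half-steps from E4 to D4: -2.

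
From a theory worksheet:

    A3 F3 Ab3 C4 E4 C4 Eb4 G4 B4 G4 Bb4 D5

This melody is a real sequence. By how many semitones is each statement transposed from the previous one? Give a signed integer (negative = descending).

7

The 4-note cells begin on A3, E4, B4 — each up a 5th from the last.
Counting half-steps from A3 to E4: 7.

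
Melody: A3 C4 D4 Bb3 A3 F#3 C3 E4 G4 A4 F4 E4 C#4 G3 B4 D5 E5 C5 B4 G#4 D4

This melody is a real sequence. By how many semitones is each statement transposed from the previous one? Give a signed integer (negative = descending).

7

Unit = 7 notes; the statements start on A3, E4, B4, moving up a 5th each time.
A3→E4 is 64 − 57 = 7 semitones.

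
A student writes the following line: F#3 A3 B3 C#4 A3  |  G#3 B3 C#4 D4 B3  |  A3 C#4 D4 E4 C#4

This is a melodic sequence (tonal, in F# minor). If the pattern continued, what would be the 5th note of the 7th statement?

Grouping in 5s, the 5th note of each cell is A3, B3, C#4.
Extending up a 2nd: D4 → E4 → F#4 → G#4.

G#4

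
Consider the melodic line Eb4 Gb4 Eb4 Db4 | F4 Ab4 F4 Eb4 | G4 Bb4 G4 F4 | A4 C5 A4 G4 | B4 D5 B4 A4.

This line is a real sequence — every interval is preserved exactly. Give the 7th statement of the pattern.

D#5 F#5 D#5 C#5

The 4-note cells begin on Eb4, F4, G4, A4, B4 — each up a 2nd from the last.
Extending up a 2nd: C#5 → D#5.
Statement 7 starts on D#5 and keeps the same exact contour: D#5 F#5 D#5 C#5.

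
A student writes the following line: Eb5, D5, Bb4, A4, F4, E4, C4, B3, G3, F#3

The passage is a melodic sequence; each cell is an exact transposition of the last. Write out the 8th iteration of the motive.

Unit = 2 notes; the statements start on Eb5, Bb4, F4, C4, G3, moving down a 4th each time.
Continuing the starts: D3 → A2 → E2.
From E2 the exact shape gives E2 D#2.

E2 D#2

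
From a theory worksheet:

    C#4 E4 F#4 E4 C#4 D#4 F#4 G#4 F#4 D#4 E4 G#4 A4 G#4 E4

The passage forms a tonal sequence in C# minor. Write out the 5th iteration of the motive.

With a 5-note motive the entries are C#4, D#4, E4, each up a 2nd from the previous.
Carrying on: F#4 → G#4.
Statement 5 starts on G#4 and keeps the same diatonic contour: G#4 B4 C#5 B4 G#4.

G#4 B4 C#5 B4 G#4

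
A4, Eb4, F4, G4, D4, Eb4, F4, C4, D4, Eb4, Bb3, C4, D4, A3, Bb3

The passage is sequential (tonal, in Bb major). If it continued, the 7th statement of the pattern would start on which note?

Bb3

Taking 3-note groups, the heads are A4, G4, F4, Eb4, D4: the pattern moves down a 2nd.
Continuing: C4 → Bb3. Statement 7 starts on Bb3.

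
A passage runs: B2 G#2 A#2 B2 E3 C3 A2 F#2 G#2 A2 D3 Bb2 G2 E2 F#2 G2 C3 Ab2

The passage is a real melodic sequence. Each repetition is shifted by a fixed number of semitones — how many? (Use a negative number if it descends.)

-2

The 6-note cells begin on B2, A2, G2 — each down a 2nd from the last.
B2→A2 is 45 − 47 = -2 semitones.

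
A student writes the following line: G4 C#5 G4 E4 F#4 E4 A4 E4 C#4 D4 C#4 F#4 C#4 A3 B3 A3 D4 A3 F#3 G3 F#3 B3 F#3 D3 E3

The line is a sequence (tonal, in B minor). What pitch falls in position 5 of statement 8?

The unit is 5 notes. Position-5 pitches of the 5 shown cells: F#4, D4, B3, G3, E3.
Extending down a 3rd: C#3 → A2 → F#2.

F#2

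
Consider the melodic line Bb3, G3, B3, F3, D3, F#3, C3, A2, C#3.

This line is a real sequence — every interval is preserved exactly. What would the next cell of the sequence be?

Taking 3-note groups, the heads are Bb3, F3, C3: the pattern moves down a 4th.
Statement 4 starts on G2 and keeps the same exact contour: G2 E2 G#2.

G2 E2 G#2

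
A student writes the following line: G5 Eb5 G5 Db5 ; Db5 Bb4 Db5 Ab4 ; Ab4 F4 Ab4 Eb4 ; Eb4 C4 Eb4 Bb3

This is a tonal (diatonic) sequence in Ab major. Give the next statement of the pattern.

The 4-note cells begin on G5, Db5, Ab4, Eb4 — each down a 4th from the last.
From Bb3 the diatonic shape gives Bb3 G3 Bb3 F3.

Bb3 G3 Bb3 F3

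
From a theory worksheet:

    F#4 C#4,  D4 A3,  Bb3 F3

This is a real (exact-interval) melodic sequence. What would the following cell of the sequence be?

With a 2-note motive the entries are F#4, D4, Bb3, each down a 3rd from the previous.
From Gb3 the exact shape gives Gb3 Db3.

Gb3 Db3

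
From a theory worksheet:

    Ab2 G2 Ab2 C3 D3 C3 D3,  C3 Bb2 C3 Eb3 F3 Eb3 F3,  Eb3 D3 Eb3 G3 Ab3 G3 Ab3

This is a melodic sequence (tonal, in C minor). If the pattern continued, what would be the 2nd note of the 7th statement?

Eb4

With 7-note cells, note 2 of each statement runs G2, Bb2, D3.
Each moves up a 3rd. Continuing: F3 → Ab3 → C4 → Eb4.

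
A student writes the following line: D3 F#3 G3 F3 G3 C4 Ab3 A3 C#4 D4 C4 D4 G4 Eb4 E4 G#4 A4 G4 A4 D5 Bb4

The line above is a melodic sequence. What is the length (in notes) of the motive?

7

There are 21 notes; a 7-note unit gives 3 cells:
D3 F#3 G3 F3 G3 C4 Ab3 | A3 C#4 D4 C4 D4 G4 Eb4 | E4 G#4 A4 G4 A4 D5 Bb4
Each cell is the previous one up a 5th — so the unit is 7 notes.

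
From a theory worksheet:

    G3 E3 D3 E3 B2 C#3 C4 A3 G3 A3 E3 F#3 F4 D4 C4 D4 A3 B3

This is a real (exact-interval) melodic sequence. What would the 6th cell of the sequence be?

With a 6-note motive the entries are G3, C4, F4, each up a 4th from the previous.
Extending up a 4th: Bb4 → Eb5 → Ab5.
So cell 6 is Ab5 F5 Eb5 F5 C5 D5.

Ab5 F5 Eb5 F5 C5 D5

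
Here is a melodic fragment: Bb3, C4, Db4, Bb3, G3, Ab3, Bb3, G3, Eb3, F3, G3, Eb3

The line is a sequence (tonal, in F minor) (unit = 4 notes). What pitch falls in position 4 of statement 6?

F2

With 4-note cells, note 4 of each statement runs Bb3, G3, Eb3.
Carrying that down a 3rd forward: C3 → Ab2 → F2.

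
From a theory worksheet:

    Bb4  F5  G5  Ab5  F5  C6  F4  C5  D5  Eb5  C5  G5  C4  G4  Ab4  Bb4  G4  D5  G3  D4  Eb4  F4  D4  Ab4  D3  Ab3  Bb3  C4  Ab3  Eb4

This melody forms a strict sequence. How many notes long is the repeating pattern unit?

There are 30 notes; a 6-note unit gives 5 cells:
Bb4 F5 G5 Ab5 F5 C6 | F4 C5 D5 Eb5 C5 G5 | C4 G4 Ab4 Bb4 G4 D5 | G3 D4 Eb4 F4 D4 Ab4 | D3 Ab3 Bb3 C4 Ab3 Eb4
Every group is a transposition down a 4th of the one before; no shorter unit works.

6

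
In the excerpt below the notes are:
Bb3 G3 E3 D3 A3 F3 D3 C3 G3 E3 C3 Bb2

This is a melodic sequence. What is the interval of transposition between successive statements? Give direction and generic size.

down a 2nd

Taking 4-note groups, the heads are Bb3, A3, G3: the pattern moves down a 2nd.
From Bb3 to A3: down a 2nd.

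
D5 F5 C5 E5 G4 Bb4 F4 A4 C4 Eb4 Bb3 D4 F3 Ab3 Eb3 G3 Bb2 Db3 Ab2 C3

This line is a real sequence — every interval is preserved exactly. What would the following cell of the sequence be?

Eb2 Gb2 Db2 F2

Unit = 4 notes; the statements start on D5, G4, C4, F3, Bb2, moving down a 5th each time.
Statement 6 starts on Eb2 and keeps the same exact contour: Eb2 Gb2 Db2 F2.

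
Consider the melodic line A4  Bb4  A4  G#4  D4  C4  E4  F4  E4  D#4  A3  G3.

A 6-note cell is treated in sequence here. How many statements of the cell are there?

2

12 notes in groups of 6 gives 12/6 = 2 statements.
Starts: A4, E4 — each down a 4th.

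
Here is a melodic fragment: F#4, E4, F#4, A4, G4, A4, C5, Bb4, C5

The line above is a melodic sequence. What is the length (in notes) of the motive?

3

Try groups of 3 (3 cells in 9 notes):
F#4 E4 F#4 | A4 G4 A4 | C5 Bb4 C5
Every group is a transposition up a 3rd of the one before; no shorter unit works.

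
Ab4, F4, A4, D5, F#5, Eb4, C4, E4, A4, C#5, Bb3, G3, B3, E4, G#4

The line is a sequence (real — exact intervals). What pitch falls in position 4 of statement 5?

F#3

The unit is 5 notes. Position-4 pitches of the 3 shown cells: D5, A4, E4.
Carrying that down a 4th forward: B3 → F#3.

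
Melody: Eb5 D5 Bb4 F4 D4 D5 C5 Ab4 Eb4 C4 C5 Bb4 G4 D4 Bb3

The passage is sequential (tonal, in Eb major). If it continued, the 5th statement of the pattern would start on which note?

The 5-note cells begin on Eb5, D5, C5 — each down a 2nd from the last.
Extending the heads down a 2nd: Bb4 → Ab4.

Ab4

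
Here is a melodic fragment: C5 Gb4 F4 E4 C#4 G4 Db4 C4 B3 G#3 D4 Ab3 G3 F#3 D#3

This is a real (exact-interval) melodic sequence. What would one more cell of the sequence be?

With a 5-note motive the entries are C5, G4, D4, each down a 4th from the previous.
Statement 4 starts on A3 and keeps the same exact contour: A3 Eb3 D3 C#3 A#2.

A3 Eb3 D3 C#3 A#2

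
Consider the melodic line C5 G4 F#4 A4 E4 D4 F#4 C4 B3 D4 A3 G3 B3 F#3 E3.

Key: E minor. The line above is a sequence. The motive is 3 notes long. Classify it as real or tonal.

Every note is diatonic to E minor.
Cell 1 has -1 semitones from note 2 to 3, but cell 2 has -2 — the interval quality changes while the contour stays the same, which is the hallmark of a tonal sequence.

tonal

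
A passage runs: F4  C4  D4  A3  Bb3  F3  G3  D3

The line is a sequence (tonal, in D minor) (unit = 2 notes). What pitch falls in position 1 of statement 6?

C3

With 2-note cells, note 1 of each statement runs F4, D4, Bb3, G3.
Carrying that down a 3rd forward: E3 → C3.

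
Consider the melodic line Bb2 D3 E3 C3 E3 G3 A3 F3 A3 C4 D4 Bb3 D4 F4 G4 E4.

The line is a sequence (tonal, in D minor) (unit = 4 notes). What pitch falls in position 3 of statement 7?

With 4-note cells, note 3 of each statement runs E3, A3, D4, G4.
Extending up a 4th: C5 → F5 → Bb5.

Bb5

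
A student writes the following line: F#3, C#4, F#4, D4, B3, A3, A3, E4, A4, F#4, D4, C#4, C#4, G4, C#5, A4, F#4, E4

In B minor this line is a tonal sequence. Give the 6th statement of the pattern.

B4 F#5 B5 G5 E5 D5

The 6-note cells begin on F#3, A3, C#4 — each up a 3rd from the last.
Continuing the starts: E4 → G4 → B4.
From B4 the diatonic shape gives B4 F#5 B5 G5 E5 D5.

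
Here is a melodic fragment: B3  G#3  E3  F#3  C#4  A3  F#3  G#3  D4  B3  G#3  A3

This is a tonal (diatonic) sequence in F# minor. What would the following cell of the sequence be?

With a 4-note motive the entries are B3, C#4, D4, each up a 2nd from the previous.
Statement 4 starts on E4 and keeps the same diatonic contour: E4 C#4 A3 B3.

E4 C#4 A3 B3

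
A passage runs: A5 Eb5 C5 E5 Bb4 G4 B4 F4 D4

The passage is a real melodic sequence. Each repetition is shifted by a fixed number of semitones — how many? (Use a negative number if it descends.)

-5

With a 3-note motive the entries are A5, E5, B4, each down a 4th from the previous.
A5 to E5 spans -5 semitones.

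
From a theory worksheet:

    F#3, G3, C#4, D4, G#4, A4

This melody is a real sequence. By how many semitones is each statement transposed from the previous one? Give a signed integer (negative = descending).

7

Taking 2-note groups, the heads are F#3, C#4, G#4: the pattern moves up a 5th.
F#3 to C#4 spans +7 semitones.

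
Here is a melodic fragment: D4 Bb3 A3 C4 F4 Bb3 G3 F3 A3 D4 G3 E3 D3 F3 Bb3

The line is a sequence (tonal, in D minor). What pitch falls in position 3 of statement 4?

Grouping in 5s, the 3rd note of each cell is A3, F3, D3.
Each moves down a 3rd; the next is Bb2.

Bb2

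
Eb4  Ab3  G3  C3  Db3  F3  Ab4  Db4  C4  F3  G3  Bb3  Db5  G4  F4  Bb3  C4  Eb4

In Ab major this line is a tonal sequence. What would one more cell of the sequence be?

Unit = 6 notes; the statements start on Eb4, Ab4, Db5, moving up a 4th each time.
Statement 4 starts on G5 and keeps the same diatonic contour: G5 C5 Bb4 Eb4 F4 Ab4.

G5 C5 Bb4 Eb4 F4 Ab4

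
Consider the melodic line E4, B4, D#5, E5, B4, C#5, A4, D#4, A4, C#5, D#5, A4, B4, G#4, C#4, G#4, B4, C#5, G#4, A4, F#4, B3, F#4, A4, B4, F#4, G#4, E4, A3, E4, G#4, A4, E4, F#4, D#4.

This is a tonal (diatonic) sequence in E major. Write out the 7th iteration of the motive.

F#3 C#4 E4 F#4 C#4 D#4 B3

Unit = 7 notes; the statements start on E4, D#4, C#4, B3, A3, moving down a 2nd each time.
Carrying on: G#3 → F#3.
So cell 7 is F#3 C#4 E4 F#4 C#4 D#4 B3.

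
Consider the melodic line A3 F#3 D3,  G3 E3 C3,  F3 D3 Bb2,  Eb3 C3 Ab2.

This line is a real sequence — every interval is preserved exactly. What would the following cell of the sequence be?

Db3 Bb2 Gb2

Taking 3-note groups, the heads are A3, G3, F3, Eb3: the pattern moves down a 2nd.
From Db3 the exact shape gives Db3 Bb2 Gb2.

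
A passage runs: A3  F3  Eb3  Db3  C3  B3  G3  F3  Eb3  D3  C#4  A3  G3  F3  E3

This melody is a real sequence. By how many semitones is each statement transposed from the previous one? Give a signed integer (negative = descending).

The 5-note cells begin on A3, B3, C#4 — each up a 2nd from the last.
A3→B3 is 59 − 57 = 2 semitones.

2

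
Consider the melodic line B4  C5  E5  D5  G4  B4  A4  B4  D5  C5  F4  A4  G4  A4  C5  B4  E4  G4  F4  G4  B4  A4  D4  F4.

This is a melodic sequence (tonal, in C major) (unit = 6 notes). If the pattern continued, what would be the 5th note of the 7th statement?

A3

The unit is 6 notes. Position-5 pitches of the 4 shown cells: G4, F4, E4, D4.
Carrying that down a 2nd forward: C4 → B3 → A3.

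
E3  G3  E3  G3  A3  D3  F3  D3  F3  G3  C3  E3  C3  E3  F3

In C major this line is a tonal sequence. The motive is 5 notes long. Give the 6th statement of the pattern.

G2 B2 G2 B2 C3

The 5-note cells begin on E3, D3, C3 — each down a 2nd from the last.
Continuing the starts: B2 → A2 → G2.
Statement 6 starts on G2 and keeps the same diatonic contour: G2 B2 G2 B2 C3.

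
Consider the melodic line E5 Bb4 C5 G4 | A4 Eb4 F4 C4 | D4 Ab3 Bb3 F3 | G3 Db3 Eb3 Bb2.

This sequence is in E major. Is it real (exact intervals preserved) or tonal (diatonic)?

real

Each cell has the same semitone pattern (-6, 2, -5) — intervals are preserved exactly.
And Bb4 lies outside E major, so the sequence is real rather than tonal.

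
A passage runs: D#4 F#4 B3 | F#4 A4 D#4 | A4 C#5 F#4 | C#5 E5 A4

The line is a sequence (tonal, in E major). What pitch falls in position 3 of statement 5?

C#5

The unit is 3 notes. Position-3 pitches of the 4 shown cells: B3, D#4, F#4, A4.
From A4, up a 3rd gives C#5.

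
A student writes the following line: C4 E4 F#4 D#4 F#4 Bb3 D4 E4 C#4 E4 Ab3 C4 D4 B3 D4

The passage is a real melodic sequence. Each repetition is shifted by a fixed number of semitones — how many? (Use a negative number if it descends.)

Taking 5-note groups, the heads are C4, Bb3, Ab3: the pattern moves down a 2nd.
Counting half-steps from C4 to Bb3: -2.

-2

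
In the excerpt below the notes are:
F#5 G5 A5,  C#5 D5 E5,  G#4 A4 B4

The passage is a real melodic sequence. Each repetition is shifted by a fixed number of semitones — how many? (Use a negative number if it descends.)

With a 3-note motive the entries are F#5, C#5, G#4, each down a 4th from the previous.
F#5 to C#5 spans -5 semitones.

-5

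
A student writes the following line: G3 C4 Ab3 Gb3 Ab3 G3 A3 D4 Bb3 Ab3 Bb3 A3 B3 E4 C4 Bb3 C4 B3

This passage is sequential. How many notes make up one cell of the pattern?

Try groups of 6 (3 cells in 18 notes):
G3 C4 Ab3 Gb3 Ab3 G3 | A3 D4 Bb3 Ab3 Bb3 A3 | B3 E4 C4 Bb3 C4 B3
Each cell is the previous one up a 2nd — so the unit is 6 notes.

6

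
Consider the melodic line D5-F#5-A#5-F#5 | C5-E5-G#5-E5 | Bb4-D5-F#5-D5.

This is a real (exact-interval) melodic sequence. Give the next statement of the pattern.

With a 4-note motive the entries are D5, C5, Bb4, each down a 2nd from the previous.
So cell 4 is Ab4 C5 E5 C5.

Ab4 C5 E5 C5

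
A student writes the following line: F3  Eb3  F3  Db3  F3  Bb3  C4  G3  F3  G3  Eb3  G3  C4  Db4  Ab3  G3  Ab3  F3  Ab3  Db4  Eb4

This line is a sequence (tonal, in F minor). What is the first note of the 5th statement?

C4

With a 7-note motive the entries are F3, G3, Ab3, each up a 2nd from the previous.
Extending the heads up a 2nd: Bb3 → C4.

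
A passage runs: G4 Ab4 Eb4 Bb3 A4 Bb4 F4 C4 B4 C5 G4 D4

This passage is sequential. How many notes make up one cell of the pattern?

There are 12 notes; a 4-note unit gives 3 cells:
G4 Ab4 Eb4 Bb3 | A4 Bb4 F4 C4 | B4 C5 G4 D4
That's a consistent up a 2nd shift per cell, and no other grouping gives one.

4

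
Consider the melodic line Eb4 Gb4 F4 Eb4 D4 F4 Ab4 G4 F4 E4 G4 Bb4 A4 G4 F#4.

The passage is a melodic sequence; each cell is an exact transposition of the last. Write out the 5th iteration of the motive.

B4 D5 C#5 B4 A#4

With a 5-note motive the entries are Eb4, F4, G4, each up a 2nd from the previous.
Continuing the starts: A4 → B4.
So cell 5 is B4 D5 C#5 B4 A#4.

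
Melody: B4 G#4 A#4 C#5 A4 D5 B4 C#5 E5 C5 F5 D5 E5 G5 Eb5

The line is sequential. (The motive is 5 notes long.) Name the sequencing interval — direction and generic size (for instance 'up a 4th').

With a 5-note motive the entries are B4, D5, F5, each up a 3rd from the previous.
From B4 to D5: up a 3rd.

up a 3rd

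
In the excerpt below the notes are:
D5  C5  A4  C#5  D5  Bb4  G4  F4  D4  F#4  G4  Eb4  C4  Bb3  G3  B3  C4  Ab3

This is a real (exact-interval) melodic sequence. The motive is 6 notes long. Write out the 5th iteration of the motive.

The 6-note cells begin on D5, G4, C4 — each down a 5th from the last.
Continuing the starts: F3 → Bb2.
Statement 5 starts on Bb2 and keeps the same exact contour: Bb2 Ab2 F2 A2 Bb2 Gb2.

Bb2 Ab2 F2 A2 Bb2 Gb2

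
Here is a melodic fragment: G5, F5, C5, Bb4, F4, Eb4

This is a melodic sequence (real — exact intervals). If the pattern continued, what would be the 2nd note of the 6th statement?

The unit is 2 notes. Position-2 pitches of the 3 shown cells: F5, Bb4, Eb4.
Carrying that down a 5th forward: Ab3 → Db3 → Gb2.

Gb2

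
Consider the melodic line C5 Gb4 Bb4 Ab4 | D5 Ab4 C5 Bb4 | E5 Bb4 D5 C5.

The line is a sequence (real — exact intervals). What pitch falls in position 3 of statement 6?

G#5

With 4-note cells, note 3 of each statement runs Bb4, C5, D5.
Each moves up a 2nd. Continuing: E5 → F#5 → G#5.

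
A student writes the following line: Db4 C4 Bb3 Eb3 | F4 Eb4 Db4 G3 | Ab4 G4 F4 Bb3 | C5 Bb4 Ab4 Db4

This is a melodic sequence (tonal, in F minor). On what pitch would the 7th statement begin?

With a 4-note motive the entries are Db4, F4, Ab4, C5, each up a 3rd from the previous.
Extending the heads up a 3rd: Eb5 → G5 → Bb5.

Bb5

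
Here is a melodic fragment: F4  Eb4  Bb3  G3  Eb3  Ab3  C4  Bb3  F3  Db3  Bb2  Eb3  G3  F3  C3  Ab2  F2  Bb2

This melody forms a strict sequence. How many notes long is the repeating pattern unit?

Try groups of 6 (3 cells in 18 notes):
F4 Eb4 Bb3 G3 Eb3 Ab3 | C4 Bb3 F3 Db3 Bb2 Eb3 | G3 F3 C3 Ab2 F2 Bb2
That's a consistent down a 4th shift per cell, and no other grouping gives one.

6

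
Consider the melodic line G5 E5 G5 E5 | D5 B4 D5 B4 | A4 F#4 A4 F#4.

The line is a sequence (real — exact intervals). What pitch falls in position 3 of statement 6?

Grouping in 4s, the 3rd note of each cell is G5, D5, A4.
Extending down a 4th: E4 → B3 → F#3.

F#3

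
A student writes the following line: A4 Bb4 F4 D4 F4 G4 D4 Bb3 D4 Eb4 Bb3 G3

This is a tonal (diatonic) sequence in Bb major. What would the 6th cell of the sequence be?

Unit = 4 notes; the statements start on A4, F4, D4, moving down a 3rd each time.
Carrying on: Bb3 → G3 → Eb3.
Statement 6 starts on Eb3 and keeps the same diatonic contour: Eb3 F3 C3 A2.

Eb3 F3 C3 A2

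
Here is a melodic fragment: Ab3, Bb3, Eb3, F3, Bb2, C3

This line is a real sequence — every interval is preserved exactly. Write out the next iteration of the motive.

The 2-note cells begin on Ab3, Eb3, Bb2 — each down a 4th from the last.
From F2 the exact shape gives F2 G2.

F2 G2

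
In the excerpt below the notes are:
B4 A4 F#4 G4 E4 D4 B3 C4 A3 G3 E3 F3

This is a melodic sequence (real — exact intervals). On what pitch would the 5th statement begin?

G2

Taking 4-note groups, the heads are B4, E4, A3: the pattern moves down a 5th.
Extending the heads down a 5th: D3 → G2.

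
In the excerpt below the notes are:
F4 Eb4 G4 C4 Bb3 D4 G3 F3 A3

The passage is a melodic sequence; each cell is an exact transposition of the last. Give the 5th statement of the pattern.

The 3-note cells begin on F4, C4, G3 — each down a 4th from the last.
Extending down a 4th: D3 → A2.
From A2 the exact shape gives A2 G2 B2.

A2 G2 B2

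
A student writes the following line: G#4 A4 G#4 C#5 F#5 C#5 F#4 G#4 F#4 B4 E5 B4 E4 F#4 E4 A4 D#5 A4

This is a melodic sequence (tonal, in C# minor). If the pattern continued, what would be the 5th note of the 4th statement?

C#5

With 6-note cells, note 5 of each statement runs F#5, E5, D#5.
From D#5, down a 2nd gives C#5.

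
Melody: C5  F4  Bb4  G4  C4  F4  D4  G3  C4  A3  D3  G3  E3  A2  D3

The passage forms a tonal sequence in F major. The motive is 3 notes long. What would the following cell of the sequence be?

The 3-note cells begin on C5, G4, D4, A3, E3 — each down a 4th from the last.
From Bb2 the diatonic shape gives Bb2 E2 A2.

Bb2 E2 A2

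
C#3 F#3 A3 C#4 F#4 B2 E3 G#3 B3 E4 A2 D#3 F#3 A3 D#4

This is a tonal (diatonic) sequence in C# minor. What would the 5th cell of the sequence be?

F#2 B2 D#3 F#3 B3

With a 5-note motive the entries are C#3, B2, A2, each down a 2nd from the previous.
Continuing the starts: G#2 → F#2.
From F#2 the diatonic shape gives F#2 B2 D#3 F#3 B3.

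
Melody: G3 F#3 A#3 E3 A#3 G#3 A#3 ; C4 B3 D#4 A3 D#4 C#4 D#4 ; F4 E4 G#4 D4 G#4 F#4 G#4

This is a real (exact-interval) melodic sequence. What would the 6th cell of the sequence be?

Ab5 G5 B5 F5 B5 A5 B5

Taking 7-note groups, the heads are G3, C4, F4: the pattern moves up a 4th.
Extending up a 4th: Bb4 → Eb5 → Ab5.
So cell 6 is Ab5 G5 B5 F5 B5 A5 B5.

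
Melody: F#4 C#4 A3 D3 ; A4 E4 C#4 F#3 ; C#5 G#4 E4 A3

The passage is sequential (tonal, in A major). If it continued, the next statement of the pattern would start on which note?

With a 4-note motive the entries are F#4, A4, C#5, each up a 3rd from the previous.
One more step up a 3rd gives E5.

E5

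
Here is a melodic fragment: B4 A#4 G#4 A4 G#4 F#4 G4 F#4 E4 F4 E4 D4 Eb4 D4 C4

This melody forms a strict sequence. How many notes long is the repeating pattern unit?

3

There are 15 notes; a 3-note unit gives 5 cells:
B4 A#4 G#4 | A4 G#4 F#4 | G4 F#4 E4 | F4 E4 D4 | Eb4 D4 C4
Every group is a transposition down a 2nd of the one before; no shorter unit works.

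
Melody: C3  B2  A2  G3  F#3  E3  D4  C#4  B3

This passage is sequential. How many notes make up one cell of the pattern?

There are 9 notes; a 3-note unit gives 3 cells:
C3 B2 A2 | G3 F#3 E3 | D4 C#4 B3
That's a consistent up a 5th shift per cell, and no other grouping gives one.

3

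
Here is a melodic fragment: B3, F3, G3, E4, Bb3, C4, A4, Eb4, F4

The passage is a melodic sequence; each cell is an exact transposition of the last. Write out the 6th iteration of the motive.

C6 Gb5 Ab5

With a 3-note motive the entries are B3, E4, A4, each up a 4th from the previous.
Extending up a 4th: D5 → G5 → C6.
From C6 the exact shape gives C6 Gb5 Ab5.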